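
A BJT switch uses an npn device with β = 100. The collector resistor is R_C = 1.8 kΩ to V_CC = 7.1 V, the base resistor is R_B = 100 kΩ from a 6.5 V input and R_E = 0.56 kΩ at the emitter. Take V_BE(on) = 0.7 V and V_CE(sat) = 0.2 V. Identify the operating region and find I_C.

saturation; I_C ≈ 2.9 mA

Assume active: I_B = (6.5 − 0.7)/(100 + 101×0.56) = 0.037 mA, I_C = β·I_B = 3.7 mA.
Then V_CE = 7.1 − 3.7×1.8 − 3.74×0.56 = -1.66 V < 0.2 V — the active assumption fails.
Re-solve with V_CE = 0.2 V. KCL at the emitter: V_E/R_E = (V_BB−0.7−V_E)/R_B + (V_CC−0.2−V_E)/R_C, giving V_E = 1.65 V.
I_C = (V_CC − 0.2 − V_E)/R_C = (6.9 − 1.65)/1.8 = 2.91 mA.
Check: I_B = (5.8 − 1.65)/100 = 0.0415 mA, and β·I_B = 4.15 mA > I_C, confirming saturation.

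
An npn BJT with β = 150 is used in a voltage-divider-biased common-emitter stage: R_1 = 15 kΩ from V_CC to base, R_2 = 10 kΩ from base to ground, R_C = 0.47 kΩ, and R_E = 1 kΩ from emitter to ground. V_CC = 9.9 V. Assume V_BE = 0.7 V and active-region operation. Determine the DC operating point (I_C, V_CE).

Thevenize the base divider: V_Th = V_CC·R_2/(R_1+R_2) = 9.9×10/25 = 3.96 V, R_Th = R_1‖R_2 = 6 kΩ.
Base-emitter loop: V_Th = I_B·R_Th + V_BE + (β+1)I_B·R_E, so I_B = (3.96 − 0.7) / (6 + 151×1) = 0.0208 mA.
I_C = β·I_B = 150×0.0208 = 3.11 mA, and I_E = (β+1)I_B = 3.14 mA.
V_CE = V_CC − I_C·R_C − I_E·R_E = 9.9 − 3.11×0.47 − 3.14×1 = 5.3 V.
V_CE = 5.3 V > 0.2 V confirms active-region operation.

I_C ≈ 3.1 mA, V_CE ≈ 5.3 V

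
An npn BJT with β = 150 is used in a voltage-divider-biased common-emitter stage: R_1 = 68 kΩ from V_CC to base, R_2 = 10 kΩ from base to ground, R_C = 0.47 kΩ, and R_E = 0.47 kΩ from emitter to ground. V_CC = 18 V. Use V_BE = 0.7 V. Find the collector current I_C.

Thevenize the base divider: V_Th = V_CC·R_2/(R_1+R_2) = 18×10/78 = 2.31 V, R_Th = R_1‖R_2 = 8.72 kΩ.
Base-emitter loop: V_Th = I_B·R_Th + V_BE + (β+1)I_B·R_E, so I_B = (2.31 − 0.7) / (8.72 + 151×0.47) = 0.0202 mA.
I_C = β·I_B = 150×0.0202 = 3.03 mA, and I_E = (β+1)I_B = 3.05 mA.
V_CE = V_CC − I_C·R_C − I_E·R_E = 18 − 3.03×0.47 − 3.05×0.47 = 15.1 V.
V_CE = 15.1 V > 0.2 V confirms active-region operation.

I_C ≈ 3 mA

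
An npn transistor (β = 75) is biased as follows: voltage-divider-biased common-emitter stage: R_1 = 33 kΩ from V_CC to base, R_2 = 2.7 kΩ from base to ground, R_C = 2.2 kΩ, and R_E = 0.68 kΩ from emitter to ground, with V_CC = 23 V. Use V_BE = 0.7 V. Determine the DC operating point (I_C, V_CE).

Thevenize the base divider: V_Th = V_CC·R_2/(R_1+R_2) = 23×2.7/35.7 = 1.74 V, R_Th = R_1‖R_2 = 2.5 kΩ.
Base-emitter loop: V_Th = I_B·R_Th + V_BE + (β+1)I_B·R_E, so I_B = (1.74 − 0.7) / (2.5 + 76×0.68) = 0.0192 mA.
I_C = β·I_B = 75×0.0192 = 1.44 mA, and I_E = (β+1)I_B = 1.46 mA.
V_CE = V_CC − I_C·R_C − I_E·R_E = 23 − 1.44×2.2 − 1.46×0.68 = 18.8 V.
V_CE = 18.8 V > 0.2 V confirms active-region operation.

I_C ≈ 1.4 mA, V_CE ≈ 19 V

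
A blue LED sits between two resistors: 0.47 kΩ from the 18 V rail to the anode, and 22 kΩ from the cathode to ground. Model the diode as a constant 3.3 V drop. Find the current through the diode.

I ≈ 0.65 mA

The two resistors are in series with the diode, so KVL gives 18 = I·0.47 + 3.3 + I·22.
I = (18 − 3.3) / (0.47 + 22) kΩ = 14.7 / 22.5 = 0.654 mA.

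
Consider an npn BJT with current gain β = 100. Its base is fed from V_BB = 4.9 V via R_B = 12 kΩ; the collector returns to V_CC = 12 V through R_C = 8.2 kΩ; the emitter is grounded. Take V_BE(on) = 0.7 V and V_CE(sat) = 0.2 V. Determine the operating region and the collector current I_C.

saturation; I_C ≈ 1.4 mA

Assume active: I_B = (4.9 − 0.7)/12 = 0.35 mA, giving I_C = β·I_B = 35 mA.
But then V_CE = 12 − 35×8.2 = -275 V < V_CE(sat) = 0.2 V — impossible in the active region.
So the transistor is saturated. With V_CE = 0.2 V, I_C = (V_CC − 0.2)/R_C = 11.8/8.2 = 1.44 mA.
Check: β·I_B = 35 mA > I_C = 1.44 mA, confirming saturation.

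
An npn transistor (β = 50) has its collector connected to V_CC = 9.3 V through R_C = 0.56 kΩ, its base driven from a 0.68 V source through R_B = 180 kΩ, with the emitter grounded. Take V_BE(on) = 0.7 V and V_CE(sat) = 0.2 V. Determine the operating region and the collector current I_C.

cutoff; I_C ≈ 0

V_BB = 0.68 V ≤ V_BE(on) = 0.7 V, so the base-emitter junction is not forward biased.
The transistor is in cutoff: I_B = I_C = 0.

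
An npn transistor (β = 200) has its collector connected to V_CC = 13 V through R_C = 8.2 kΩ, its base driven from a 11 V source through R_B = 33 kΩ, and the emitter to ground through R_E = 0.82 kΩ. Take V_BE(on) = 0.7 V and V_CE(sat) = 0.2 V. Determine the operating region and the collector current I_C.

Assume active: I_B = (11 − 0.7)/(33 + 201×0.82) = 0.0521 mA, I_C = β·I_B = 10.4 mA.
Then V_CE = 13 − 10.4×8.2 − 10.5×0.82 = -81 V < 0.2 V — the active assumption fails.
Re-solve with V_CE = 0.2 V. KCL at the emitter: V_E/R_E = (V_BB−0.7−V_E)/R_B + (V_CC−0.2−V_E)/R_C, giving V_E = 1.37 V.
I_C = (V_CC − 0.2 − V_E)/R_C = (12.8 − 1.37)/8.2 = 1.39 mA.
Check: I_B = (10.3 − 1.37)/33 = 0.271 mA, and β·I_B = 54.1 mA > I_C, confirming saturation.

saturation; I_C ≈ 1.4 mA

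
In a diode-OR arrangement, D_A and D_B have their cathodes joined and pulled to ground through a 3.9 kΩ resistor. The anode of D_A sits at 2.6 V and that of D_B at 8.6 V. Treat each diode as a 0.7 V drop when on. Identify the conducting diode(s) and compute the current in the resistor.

Only D_B conducts; I_R ≈ 2 mA

Assume both conduct. Then node N would need to be at both 2.6−0.7 = 1.9 V and 8.6−0.7 = 7.9 V, which is impossible.
Assume only D_B conducts: V_N = 8.6 − 0.7 = 7.9 V, so I_R = 7.9/3.9 = 2.03 mA.
Check D_A: its anode-to-cathode voltage is 2.6 − 7.9 = -5.3 V < 0.7 V, so it is off. The assumption is consistent.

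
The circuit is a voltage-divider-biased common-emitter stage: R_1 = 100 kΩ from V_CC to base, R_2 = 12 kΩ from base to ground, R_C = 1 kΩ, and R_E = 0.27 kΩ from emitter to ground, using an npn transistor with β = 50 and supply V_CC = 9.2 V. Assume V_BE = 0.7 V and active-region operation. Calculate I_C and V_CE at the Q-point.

I_C ≈ 0.58 mA, V_CE ≈ 8.5 V

Thevenize the base divider: V_Th = V_CC·R_2/(R_1+R_2) = 9.2×12/112 = 0.986 V, R_Th = R_1‖R_2 = 10.7 kΩ.
Base-emitter loop: V_Th = I_B·R_Th + V_BE + (β+1)I_B·R_E, so I_B = (0.986 − 0.7) / (10.7 + 51×0.27) = 0.0117 mA.
I_C = β·I_B = 50×0.0117 = 0.583 mA, and I_E = (β+1)I_B = 0.595 mA.
V_CE = V_CC − I_C·R_C − I_E·R_E = 9.2 − 0.583×1 − 0.595×0.27 = 8.46 V.
V_CE = 8.46 V > 0.2 V confirms active-region operation.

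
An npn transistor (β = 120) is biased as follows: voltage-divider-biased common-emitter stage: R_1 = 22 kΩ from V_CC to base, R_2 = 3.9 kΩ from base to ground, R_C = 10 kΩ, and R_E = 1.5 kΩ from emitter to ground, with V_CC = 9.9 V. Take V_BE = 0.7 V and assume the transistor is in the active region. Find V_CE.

V_CE ≈ 4 V

Thevenize the base divider: V_Th = V_CC·R_2/(R_1+R_2) = 9.9×3.9/25.9 = 1.49 V, R_Th = R_1‖R_2 = 3.31 kΩ.
Base-emitter loop: V_Th = I_B·R_Th + V_BE + (β+1)I_B·R_E, so I_B = (1.49 − 0.7) / (3.31 + 121×1.5) = 0.00428 mA.
I_C = β·I_B = 120×0.00428 = 0.513 mA, and I_E = (β+1)I_B = 0.518 mA.
V_CE = V_CC − I_C·R_C − I_E·R_E = 9.9 − 0.513×10 − 0.518×1.5 = 3.99 V.
V_CE = 3.99 V > 0.2 V confirms active-region operation.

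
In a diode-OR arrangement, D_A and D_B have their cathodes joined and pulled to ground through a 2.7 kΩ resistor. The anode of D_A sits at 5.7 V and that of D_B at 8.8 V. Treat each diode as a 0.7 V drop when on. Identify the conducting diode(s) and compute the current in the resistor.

Only D_B conducts; I_R ≈ 3 mA

Assume both conduct. Then node N would need to be at both 5.7−0.7 = 5 V and 8.8−0.7 = 8.1 V, which is impossible.
Assume only D_B conducts: V_N = 8.8 − 0.7 = 8.1 V, so I_R = 8.1/2.7 = 3 mA.
Check D_A: its anode-to-cathode voltage is 5.7 − 8.1 = -2.4 V < 0.7 V, so it is off. The assumption is consistent.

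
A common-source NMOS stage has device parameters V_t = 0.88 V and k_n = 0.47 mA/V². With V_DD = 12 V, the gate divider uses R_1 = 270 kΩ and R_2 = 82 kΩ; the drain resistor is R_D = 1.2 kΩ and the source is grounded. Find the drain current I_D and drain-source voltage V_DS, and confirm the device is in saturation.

I_D ≈ 0.86 mA, V_DS ≈ 11 V

V_G = V_DD·R_2/(R_1+R_2) = 12×82/352 = 2.8 V. With the source grounded, V_GS = V_G = 2.8 V.
Assume saturation: I_D = (k_n/2)(V_GS − V_t)² = (0.47/2)×(2.8 − 0.88)² = 0.235×1.92² = 0.862 mA.
V_DS = V_DD − I_D·R_D = 12 − 0.862×1.2 = 11 V.
Saturation requires V_DS ≥ V_GS − V_t = 1.92 V; 11 ≥ 1.92 ✓.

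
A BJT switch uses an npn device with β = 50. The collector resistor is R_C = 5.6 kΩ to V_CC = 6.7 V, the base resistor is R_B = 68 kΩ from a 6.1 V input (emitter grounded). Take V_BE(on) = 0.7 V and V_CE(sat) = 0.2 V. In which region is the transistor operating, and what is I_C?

Assume active: I_B = (6.1 − 0.7)/68 = 0.0794 mA, giving I_C = β·I_B = 3.97 mA.
But then V_CE = 6.7 − 3.97×5.6 = -15.5 V < V_CE(sat) = 0.2 V — impossible in the active region.
So the transistor is saturated. With V_CE = 0.2 V, I_C = (V_CC − 0.2)/R_C = 6.5/5.6 = 1.16 mA.
Check: β·I_B = 3.97 mA > I_C = 1.16 mA, confirming saturation.

saturation; I_C ≈ 1.2 mA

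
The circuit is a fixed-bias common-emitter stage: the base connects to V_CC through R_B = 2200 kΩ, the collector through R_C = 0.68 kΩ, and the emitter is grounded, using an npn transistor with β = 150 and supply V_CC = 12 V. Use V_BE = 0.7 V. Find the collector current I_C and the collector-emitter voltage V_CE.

I_C ≈ 0.77 mA, V_CE ≈ 11 V

Base loop: V_CC = I_B·R_B + V_BE, so I_B = (12 − 0.7)/2200 kΩ = 0.00514 mA.
In the active region I_C = β·I_B = 150 × 0.00514 = 0.77 mA.
Collector loop: V_CE = V_CC − I_C·R_C = 12 − 0.77×0.68 = 11.5 V.
Since V_CE = 11.5 V > V_CE(sat) ≈ 0.2 V, the transistor is in the active region as assumed.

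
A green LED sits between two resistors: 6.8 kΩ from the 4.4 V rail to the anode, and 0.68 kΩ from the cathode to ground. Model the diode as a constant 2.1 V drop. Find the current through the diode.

I ≈ 0.31 mA

The two resistors are in series with the diode, so KVL gives 4.4 = I·6.8 + 2.1 + I·0.68.
I = (4.4 − 2.1) / (6.8 + 0.68) kΩ = 2.3 / 7.48 = 0.307 mA.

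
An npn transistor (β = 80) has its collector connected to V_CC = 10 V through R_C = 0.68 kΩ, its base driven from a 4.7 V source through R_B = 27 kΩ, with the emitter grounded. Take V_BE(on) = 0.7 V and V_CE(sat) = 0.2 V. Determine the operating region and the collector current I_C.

active; I_C ≈ 12 mA

Assume active. Base-emitter loop: I_B = (V_BB − V_BE)/R_B = (4.7 − 0.7)/27 = 0.148 mA.
I_C = β·I_B = 80×0.148 = 11.9 mA.
V_CE = V_CC − I_C·R_C = 10 − 11.9×0.68 = 1.94 V > V_CE(sat), so the active-region assumption holds.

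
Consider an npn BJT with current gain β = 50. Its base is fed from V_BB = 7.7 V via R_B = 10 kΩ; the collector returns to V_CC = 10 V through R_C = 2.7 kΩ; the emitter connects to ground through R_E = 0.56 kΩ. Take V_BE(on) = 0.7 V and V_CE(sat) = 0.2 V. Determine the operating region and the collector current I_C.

saturation; I_C ≈ 2.9 mA

Assume active: I_B = (7.7 − 0.7)/(10 + 51×0.56) = 0.182 mA, I_C = β·I_B = 9.08 mA.
Then V_CE = 10 − 9.08×2.7 − 9.26×0.56 = -19.7 V < 0.2 V — the active assumption fails.
Re-solve with V_CE = 0.2 V. KCL at the emitter: V_E/R_E = (V_BB−0.7−V_E)/R_B + (V_CC−0.2−V_E)/R_C, giving V_E = 1.92 V.
I_C = (V_CC − 0.2 − V_E)/R_C = (9.8 − 1.92)/2.7 = 2.92 mA.
Check: I_B = (7 − 1.92)/10 = 0.508 mA, and β·I_B = 25.4 mA > I_C, confirming saturation.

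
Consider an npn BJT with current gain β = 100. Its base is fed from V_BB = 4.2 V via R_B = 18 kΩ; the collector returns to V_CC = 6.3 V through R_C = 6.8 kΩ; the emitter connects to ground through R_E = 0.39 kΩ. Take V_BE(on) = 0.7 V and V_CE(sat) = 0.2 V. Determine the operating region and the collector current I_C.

saturation; I_C ≈ 0.84 mA

Assume active: I_B = (4.2 − 0.7)/(18 + 101×0.39) = 0.061 mA, I_C = β·I_B = 6.1 mA.
Then V_CE = 6.3 − 6.1×6.8 − 6.16×0.39 = -37.6 V < 0.2 V — the active assumption fails.
Re-solve with V_CE = 0.2 V. KCL at the emitter: V_E/R_E = (V_BB−0.7−V_E)/R_B + (V_CC−0.2−V_E)/R_C, giving V_E = 0.395 V.
I_C = (V_CC − 0.2 − V_E)/R_C = (6.1 − 0.395)/6.8 = 0.839 mA.
Check: I_B = (3.5 − 0.395)/18 = 0.173 mA, and β·I_B = 17.3 mA > I_C, confirming saturation.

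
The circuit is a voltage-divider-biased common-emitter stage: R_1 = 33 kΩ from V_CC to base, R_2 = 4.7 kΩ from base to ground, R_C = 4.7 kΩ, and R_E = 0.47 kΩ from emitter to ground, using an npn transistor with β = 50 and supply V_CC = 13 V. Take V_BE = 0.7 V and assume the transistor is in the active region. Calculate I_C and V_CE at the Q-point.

Thevenize the base divider: V_Th = V_CC·R_2/(R_1+R_2) = 13×4.7/37.7 = 1.62 V, R_Th = R_1‖R_2 = 4.11 kΩ.
Base-emitter loop: V_Th = I_B·R_Th + V_BE + (β+1)I_B·R_E, so I_B = (1.62 − 0.7) / (4.11 + 51×0.47) = 0.0328 mA.
I_C = β·I_B = 50×0.0328 = 1.64 mA, and I_E = (β+1)I_B = 1.67 mA.
V_CE = V_CC − I_C·R_C − I_E·R_E = 13 − 1.64×4.7 − 1.67×0.47 = 4.51 V.
V_CE = 4.51 V > 0.2 V confirms active-region operation.

I_C ≈ 1.6 mA, V_CE ≈ 4.5 V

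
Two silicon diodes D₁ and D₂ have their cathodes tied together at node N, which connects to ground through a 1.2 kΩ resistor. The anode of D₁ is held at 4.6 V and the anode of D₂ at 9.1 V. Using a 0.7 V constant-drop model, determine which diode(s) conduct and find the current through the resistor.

Only D₂ conducts; I_R ≈ 7 mA

Assume both conduct. Then node N would need to be at both 4.6−0.7 = 3.9 V and 9.1−0.7 = 8.4 V, which is impossible.
Assume only D₂ conducts: V_N = 9.1 − 0.7 = 8.4 V, so I_R = 8.4/1.2 = 7 mA.
Check D₁: its anode-to-cathode voltage is 4.6 − 8.4 = -3.8 V < 0.7 V, so it is off. The assumption is consistent.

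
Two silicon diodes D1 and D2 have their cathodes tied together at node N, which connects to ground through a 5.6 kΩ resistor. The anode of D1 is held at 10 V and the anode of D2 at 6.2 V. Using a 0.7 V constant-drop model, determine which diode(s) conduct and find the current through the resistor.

Only D1 conducts; I_R ≈ 1.7 mA

Assume both conduct. Then node N would need to be at both 10−0.7 = 9.3 V and 6.2−0.7 = 5.5 V, which is impossible.
Assume only D1 conducts: V_N = 10 − 0.7 = 9.3 V, so I_R = 9.3/5.6 = 1.66 mA.
Check D2: its anode-to-cathode voltage is 6.2 − 9.3 = -3.1 V < 0.7 V, so it is off. The assumption is consistent.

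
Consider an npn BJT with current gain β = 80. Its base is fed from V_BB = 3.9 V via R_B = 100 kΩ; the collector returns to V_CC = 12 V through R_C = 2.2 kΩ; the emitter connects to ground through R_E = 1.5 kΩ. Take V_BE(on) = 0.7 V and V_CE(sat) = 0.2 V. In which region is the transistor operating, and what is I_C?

Assume active. Base-emitter loop: I_B = (V_BB − V_BE)/(R_B + (β+1)R_E) = (3.9 − 0.7)/(100 + 81×1.5) = 0.0144 mA.
I_C = β·I_B = 80×0.0144 = 1.16 mA.
V_CE = V_CC − I_C·R_C − I_E·R_E = 12 − 1.16×2.2 − 1.17×1.5 = 7.7 V > V_CE(sat), so the active-region assumption holds.

active; I_C ≈ 1.2 mA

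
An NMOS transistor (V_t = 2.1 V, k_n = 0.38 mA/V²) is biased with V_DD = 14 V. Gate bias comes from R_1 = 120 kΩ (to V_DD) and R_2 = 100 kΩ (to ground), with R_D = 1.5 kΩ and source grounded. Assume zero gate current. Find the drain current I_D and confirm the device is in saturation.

V_G = V_DD·R_2/(R_1+R_2) = 14×100/220 = 6.36 V. With the source grounded, V_GS = V_G = 6.36 V.
Assume saturation: I_D = (k_n/2)(V_GS − V_t)² = (0.38/2)×(6.36 − 2.1)² = 0.19×4.26² = 3.45 mA.
V_DS = V_DD − I_D·R_D = 14 − 3.45×1.5 = 8.82 V.
Saturation requires V_DS ≥ V_GS − V_t = 4.26 V; 8.82 ≥ 4.26 ✓.

I_D ≈ 3.5 mA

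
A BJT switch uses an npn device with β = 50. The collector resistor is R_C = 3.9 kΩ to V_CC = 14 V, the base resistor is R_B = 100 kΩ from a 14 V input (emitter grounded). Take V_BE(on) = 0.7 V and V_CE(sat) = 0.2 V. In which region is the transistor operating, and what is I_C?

Assume active: I_B = (14 − 0.7)/100 = 0.133 mA, giving I_C = β·I_B = 6.65 mA.
But then V_CE = 14 − 6.65×3.9 = -11.9 V < V_CE(sat) = 0.2 V — impossible in the active region.
So the transistor is saturated. With V_CE = 0.2 V, I_C = (V_CC − 0.2)/R_C = 13.8/3.9 = 3.54 mA.
Check: β·I_B = 6.65 mA > I_C = 3.54 mA, confirming saturation.

saturation; I_C ≈ 3.5 mA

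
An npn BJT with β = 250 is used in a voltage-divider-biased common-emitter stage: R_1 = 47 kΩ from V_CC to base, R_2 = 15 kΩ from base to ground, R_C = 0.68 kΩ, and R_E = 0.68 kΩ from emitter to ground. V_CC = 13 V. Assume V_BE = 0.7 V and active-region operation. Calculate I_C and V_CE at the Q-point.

Thevenize the base divider: V_Th = V_CC·R_2/(R_1+R_2) = 13×15/62 = 3.15 V, R_Th = R_1‖R_2 = 11.4 kΩ.
Base-emitter loop: V_Th = I_B·R_Th + V_BE + (β+1)I_B·R_E, so I_B = (3.15 − 0.7) / (11.4 + 251×0.68) = 0.0134 mA.
I_C = β·I_B = 250×0.0134 = 3.36 mA, and I_E = (β+1)I_B = 3.37 mA.
V_CE = V_CC − I_C·R_C − I_E·R_E = 13 − 3.36×0.68 − 3.37×0.68 = 8.42 V.
V_CE = 8.42 V > 0.2 V confirms active-region operation.

I_C ≈ 3.4 mA, V_CE ≈ 8.4 V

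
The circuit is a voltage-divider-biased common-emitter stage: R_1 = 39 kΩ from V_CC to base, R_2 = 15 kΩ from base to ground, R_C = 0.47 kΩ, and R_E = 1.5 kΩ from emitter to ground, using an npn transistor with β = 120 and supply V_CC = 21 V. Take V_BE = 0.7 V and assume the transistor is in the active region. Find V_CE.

V_CE ≈ 15 V

Thevenize the base divider: V_Th = V_CC·R_2/(R_1+R_2) = 21×15/54 = 5.83 V, R_Th = R_1‖R_2 = 10.8 kΩ.
Base-emitter loop: V_Th = I_B·R_Th + V_BE + (β+1)I_B·R_E, so I_B = (5.83 − 0.7) / (10.8 + 121×1.5) = 0.0267 mA.
I_C = β·I_B = 120×0.0267 = 3.2 mA, and I_E = (β+1)I_B = 3.23 mA.
V_CE = V_CC − I_C·R_C − I_E·R_E = 21 − 3.2×0.47 − 3.23×1.5 = 14.7 V.
V_CE = 14.7 V > 0.2 V confirms active-region operation.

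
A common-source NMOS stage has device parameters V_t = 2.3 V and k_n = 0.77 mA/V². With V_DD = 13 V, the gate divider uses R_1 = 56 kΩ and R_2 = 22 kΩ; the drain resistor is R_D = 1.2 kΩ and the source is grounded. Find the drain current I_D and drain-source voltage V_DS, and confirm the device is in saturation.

V_G = V_DD·R_2/(R_1+R_2) = 13×22/78 = 3.67 V. With the source grounded, V_GS = V_G = 3.67 V.
Assume saturation: I_D = (k_n/2)(V_GS − V_t)² = (0.77/2)×(3.67 − 2.3)² = 0.385×1.37² = 0.719 mA.
V_DS = V_DD − I_D·R_D = 13 − 0.719×1.2 = 12.1 V.
Saturation requires V_DS ≥ V_GS − V_t = 1.37 V; 12.1 ≥ 1.37 ✓.

I_D ≈ 0.72 mA, V_DS ≈ 12 V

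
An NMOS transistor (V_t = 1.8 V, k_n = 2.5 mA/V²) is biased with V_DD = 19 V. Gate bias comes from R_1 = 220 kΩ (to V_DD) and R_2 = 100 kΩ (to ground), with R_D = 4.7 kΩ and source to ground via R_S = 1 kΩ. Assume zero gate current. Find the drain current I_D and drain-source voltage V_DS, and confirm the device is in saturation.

I_D ≈ 2.7 mA, V_DS ≈ 3.8 V

V_G = V_DD·R_2/(R_1+R_2) = 19×100/320 = 5.94 V.
Assume saturation: I_D = (k_n/2)(V_GS − V_t)² with V_GS = V_G − I_D·R_S = 5.94 − 1·I_D.
Substituting gives 1.25·I_D² − 11.3·I_D + 21.4 = 0, with roots I_D = 2.67 or 6.4 mA.
The root I_D = 6.4 mA gives V_GS = -0.463 V ≤ V_t, so take I_D = 2.67 mA.
Then V_GS = 3.26 V and V_DS = V_DD − I_D(R_D+R_S) = 19 − 2.67×5.7 = 3.75 V.
Saturation requires V_DS ≥ V_GS − V_t = 1.46 V; 3.75 ≥ 1.46 ✓.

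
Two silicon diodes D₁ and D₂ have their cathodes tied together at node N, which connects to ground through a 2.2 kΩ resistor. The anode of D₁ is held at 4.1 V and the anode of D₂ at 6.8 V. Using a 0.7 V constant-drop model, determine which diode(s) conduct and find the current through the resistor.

Assume both conduct. Then node N would need to be at both 4.1−0.7 = 3.4 V and 6.8−0.7 = 6.1 V, which is impossible.
Assume only D₂ conducts: V_N = 6.8 − 0.7 = 6.1 V, so I_R = 6.1/2.2 = 2.77 mA.
Check D₁: its anode-to-cathode voltage is 4.1 − 6.1 = -2 V < 0.7 V, so it is off. The assumption is consistent.

Only D₂ conducts; I_R ≈ 2.8 mA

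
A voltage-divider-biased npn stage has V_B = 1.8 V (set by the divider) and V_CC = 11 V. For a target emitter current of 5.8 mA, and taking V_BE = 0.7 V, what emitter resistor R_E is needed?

R_E ≈ 0.19 kΩ

V_E = V_B − V_BE = 1.8 − 0.7 = 1.1 V.
R_E = V_E / I_E = 1.1 / 5.8 = 0.19 kΩ.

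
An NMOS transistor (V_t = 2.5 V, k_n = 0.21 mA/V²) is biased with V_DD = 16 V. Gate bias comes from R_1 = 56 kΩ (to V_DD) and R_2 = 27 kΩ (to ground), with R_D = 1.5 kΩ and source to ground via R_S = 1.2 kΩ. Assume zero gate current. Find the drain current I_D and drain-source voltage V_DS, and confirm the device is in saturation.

I_D ≈ 0.48 mA, V_DS ≈ 15 V

V_G = V_DD·R_2/(R_1+R_2) = 16×27/83 = 5.2 V.
Assume saturation: I_D = (k_n/2)(V_GS − V_t)² with V_GS = V_G − I_D·R_S = 5.2 − 1.2·I_D.
Substituting gives 0.151·I_D² − 1.68·I_D + 0.768 = 0, with roots I_D = 0.477 or 10.6 mA.
The root I_D = 10.6 mA gives V_GS = -7.57 V ≤ V_t, so take I_D = 0.477 mA.
Then V_GS = 4.63 V and V_DS = V_DD − I_D(R_D+R_S) = 16 − 0.477×2.7 = 14.7 V.
Saturation requires V_DS ≥ V_GS − V_t = 2.13 V; 14.7 ≥ 2.13 ✓.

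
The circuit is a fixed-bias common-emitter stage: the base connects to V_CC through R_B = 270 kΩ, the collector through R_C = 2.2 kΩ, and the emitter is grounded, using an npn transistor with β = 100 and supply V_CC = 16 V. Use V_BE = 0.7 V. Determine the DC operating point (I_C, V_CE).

Base loop: V_CC = I_B·R_B + V_BE, so I_B = (16 − 0.7)/270 kΩ = 0.0567 mA.
In the active region I_C = β·I_B = 100 × 0.0567 = 5.67 mA.
Collector loop: V_CE = V_CC − I_C·R_C = 16 − 5.67×2.2 = 3.53 V.
Since V_CE = 3.53 V > V_CE(sat) ≈ 0.2 V, the transistor is in the active region as assumed.

I_C ≈ 5.7 mA, V_CE ≈ 3.5 V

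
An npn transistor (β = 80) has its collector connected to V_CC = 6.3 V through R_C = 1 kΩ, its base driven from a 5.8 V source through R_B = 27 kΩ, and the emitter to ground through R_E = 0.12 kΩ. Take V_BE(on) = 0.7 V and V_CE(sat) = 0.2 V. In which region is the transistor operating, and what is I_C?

saturation; I_C ≈ 5.4 mA

Assume active: I_B = (5.8 − 0.7)/(27 + 81×0.12) = 0.139 mA, I_C = β·I_B = 11.1 mA.
Then V_CE = 6.3 − 11.1×1 − 11.2×0.12 = -6.16 V < 0.2 V — the active assumption fails.
Re-solve with V_CE = 0.2 V. KCL at the emitter: V_E/R_E = (V_BB−0.7−V_E)/R_B + (V_CC−0.2−V_E)/R_C, giving V_E = 0.671 V.
I_C = (V_CC − 0.2 − V_E)/R_C = (6.1 − 0.671)/1 = 5.43 mA.
Check: I_B = (5.1 − 0.671)/27 = 0.164 mA, and β·I_B = 13.1 mA > I_C, confirming saturation.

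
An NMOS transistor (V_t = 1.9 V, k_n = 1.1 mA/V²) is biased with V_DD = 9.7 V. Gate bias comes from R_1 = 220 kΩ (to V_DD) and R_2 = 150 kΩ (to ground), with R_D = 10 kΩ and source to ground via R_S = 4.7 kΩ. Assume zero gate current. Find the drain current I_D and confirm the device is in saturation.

V_G = V_DD·R_2/(R_1+R_2) = 9.7×150/370 = 3.93 V.
Assume saturation: I_D = (k_n/2)(V_GS − V_t)² with V_GS = V_G − I_D·R_S = 3.93 − 4.7·I_D.
Substituting gives 12.1·I_D² − 11.5·I_D + 2.27 = 0, with roots I_D = 0.28 or 0.667 mA.
The root I_D = 0.667 mA gives V_GS = 0.799 V ≤ V_t, so take I_D = 0.28 mA.
Then V_GS = 2.61 V and V_DS = V_DD − I_D(R_D+R_S) = 9.7 − 0.28×14.7 = 5.58 V.
Saturation requires V_DS ≥ V_GS − V_t = 0.714 V; 5.58 ≥ 0.714 ✓.

I_D ≈ 0.28 mA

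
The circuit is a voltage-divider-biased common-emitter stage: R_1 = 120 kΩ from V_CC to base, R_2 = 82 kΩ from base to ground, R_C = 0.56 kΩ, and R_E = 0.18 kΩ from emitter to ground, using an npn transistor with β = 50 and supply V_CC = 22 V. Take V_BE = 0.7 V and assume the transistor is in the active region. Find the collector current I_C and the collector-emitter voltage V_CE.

Thevenize the base divider: V_Th = V_CC·R_2/(R_1+R_2) = 22×82/202 = 8.93 V, R_Th = R_1‖R_2 = 48.7 kΩ.
Base-emitter loop: V_Th = I_B·R_Th + V_BE + (β+1)I_B·R_E, so I_B = (8.93 − 0.7) / (48.7 + 51×0.18) = 0.142 mA.
I_C = β·I_B = 50×0.142 = 7.11 mA, and I_E = (β+1)I_B = 7.25 mA.
V_CE = V_CC − I_C·R_C − I_E·R_E = 22 − 7.11×0.56 − 7.25×0.18 = 16.7 V.
V_CE = 16.7 V > 0.2 V confirms active-region operation.

I_C ≈ 7.1 mA, V_CE ≈ 17 V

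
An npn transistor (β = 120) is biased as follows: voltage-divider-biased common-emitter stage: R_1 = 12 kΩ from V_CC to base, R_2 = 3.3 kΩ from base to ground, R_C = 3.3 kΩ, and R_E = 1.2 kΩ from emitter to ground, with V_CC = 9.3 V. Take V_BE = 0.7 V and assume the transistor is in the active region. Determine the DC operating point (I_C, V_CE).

Thevenize the base divider: V_Th = V_CC·R_2/(R_1+R_2) = 9.3×3.3/15.3 = 2.01 V, R_Th = R_1‖R_2 = 2.59 kΩ.
Base-emitter loop: V_Th = I_B·R_Th + V_BE + (β+1)I_B·R_E, so I_B = (2.01 − 0.7) / (2.59 + 121×1.2) = 0.00884 mA.
I_C = β·I_B = 120×0.00884 = 1.06 mA, and I_E = (β+1)I_B = 1.07 mA.
V_CE = V_CC − I_C·R_C − I_E·R_E = 9.3 − 1.06×3.3 − 1.07×1.2 = 4.52 V.
V_CE = 4.52 V > 0.2 V confirms active-region operation.

I_C ≈ 1.1 mA, V_CE ≈ 4.5 V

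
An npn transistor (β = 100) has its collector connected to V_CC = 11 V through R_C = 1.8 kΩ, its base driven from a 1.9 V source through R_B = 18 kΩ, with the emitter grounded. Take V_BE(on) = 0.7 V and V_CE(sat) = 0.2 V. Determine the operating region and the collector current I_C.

Assume active: I_B = (1.9 − 0.7)/18 = 0.0667 mA, giving I_C = β·I_B = 6.67 mA.
But then V_CE = 11 − 6.67×1.8 = -1 V < V_CE(sat) = 0.2 V — impossible in the active region.
So the transistor is saturated. With V_CE = 0.2 V, I_C = (V_CC − 0.2)/R_C = 10.8/1.8 = 6 mA.
Check: β·I_B = 6.67 mA > I_C = 6 mA, confirming saturation.

saturation; I_C ≈ 6 mA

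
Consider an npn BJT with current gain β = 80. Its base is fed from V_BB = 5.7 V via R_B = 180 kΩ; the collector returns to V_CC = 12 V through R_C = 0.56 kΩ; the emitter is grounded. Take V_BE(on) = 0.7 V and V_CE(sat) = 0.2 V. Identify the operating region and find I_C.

active; I_C ≈ 2.2 mA

Assume active. Base-emitter loop: I_B = (V_BB − V_BE)/R_B = (5.7 − 0.7)/180 = 0.0278 mA.
I_C = β·I_B = 80×0.0278 = 2.22 mA.
V_CE = V_CC − I_C·R_C = 12 − 2.22×0.56 = 10.8 V > V_CE(sat), so the active-region assumption holds.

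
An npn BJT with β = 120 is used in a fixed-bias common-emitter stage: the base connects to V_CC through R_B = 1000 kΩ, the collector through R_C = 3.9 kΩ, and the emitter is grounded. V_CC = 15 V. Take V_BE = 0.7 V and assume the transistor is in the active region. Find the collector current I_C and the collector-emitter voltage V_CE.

I_C ≈ 1.7 mA, V_CE ≈ 8.3 V

Base loop: V_CC = I_B·R_B + V_BE, so I_B = (15 − 0.7)/1000 kΩ = 0.0143 mA.
In the active region I_C = β·I_B = 120 × 0.0143 = 1.72 mA.
Collector loop: V_CE = V_CC − I_C·R_C = 15 − 1.72×3.9 = 8.31 V.
Since V_CE = 8.31 V > V_CE(sat) ≈ 0.2 V, the transistor is in the active region as assumed.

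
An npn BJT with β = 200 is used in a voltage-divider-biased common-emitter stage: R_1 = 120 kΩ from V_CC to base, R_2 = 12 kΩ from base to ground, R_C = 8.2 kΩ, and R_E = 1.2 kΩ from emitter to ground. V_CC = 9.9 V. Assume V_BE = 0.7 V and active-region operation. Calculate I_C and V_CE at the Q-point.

I_C ≈ 0.16 mA, V_CE ≈ 8.4 V

Thevenize the base divider: V_Th = V_CC·R_2/(R_1+R_2) = 9.9×12/132 = 0.9 V, R_Th = R_1‖R_2 = 10.9 kΩ.
Base-emitter loop: V_Th = I_B·R_Th + V_BE + (β+1)I_B·R_E, so I_B = (0.9 − 0.7) / (10.9 + 201×1.2) = 0.000793 mA.
I_C = β·I_B = 200×0.000793 = 0.159 mA, and I_E = (β+1)I_B = 0.159 mA.
V_CE = V_CC − I_C·R_C − I_E·R_E = 9.9 − 0.159×8.2 − 0.159×1.2 = 8.41 V.
V_CE = 8.41 V > 0.2 V confirms active-region operation.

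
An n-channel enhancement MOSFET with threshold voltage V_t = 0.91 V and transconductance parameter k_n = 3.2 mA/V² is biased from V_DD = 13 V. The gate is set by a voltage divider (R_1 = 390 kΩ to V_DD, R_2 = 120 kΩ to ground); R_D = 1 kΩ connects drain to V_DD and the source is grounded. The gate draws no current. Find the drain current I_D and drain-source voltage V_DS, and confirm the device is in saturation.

I_D ≈ 7.4 mA, V_DS ≈ 5.6 V

V_G = V_DD·R_2/(R_1+R_2) = 13×120/510 = 3.06 V. With the source grounded, V_GS = V_G = 3.06 V.
Assume saturation: I_D = (k_n/2)(V_GS − V_t)² = (3.2/2)×(3.06 − 0.91)² = 1.6×2.15² = 7.39 mA.
V_DS = V_DD − I_D·R_D = 13 − 7.39×1 = 5.61 V.
Saturation requires V_DS ≥ V_GS − V_t = 2.15 V; 5.61 ≥ 2.15 ✓.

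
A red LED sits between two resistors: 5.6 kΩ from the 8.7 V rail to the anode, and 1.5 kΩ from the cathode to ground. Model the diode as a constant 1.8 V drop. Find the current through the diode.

I ≈ 0.97 mA

The two resistors are in series with the diode, so KVL gives 8.7 = I·5.6 + 1.8 + I·1.5.
I = (8.7 − 1.8) / (5.6 + 1.5) kΩ = 6.9 / 7.1 = 0.972 mA.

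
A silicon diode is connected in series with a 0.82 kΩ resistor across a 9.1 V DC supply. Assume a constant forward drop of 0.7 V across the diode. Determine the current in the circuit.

I ≈ 10 mA

KVL around the loop: 9.1 = V_D + I·R = 0.7 + I × 0.82 kΩ.
So I = (9.1 − 0.7) / 0.82 kΩ = 8.4 / 0.82 = 10.2 mA.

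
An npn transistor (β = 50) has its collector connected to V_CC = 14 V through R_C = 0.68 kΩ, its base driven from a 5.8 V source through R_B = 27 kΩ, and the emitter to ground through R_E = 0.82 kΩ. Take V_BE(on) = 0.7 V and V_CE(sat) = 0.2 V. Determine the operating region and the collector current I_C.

Assume active. Base-emitter loop: I_B = (V_BB − V_BE)/(R_B + (β+1)R_E) = (5.8 − 0.7)/(27 + 51×0.82) = 0.0741 mA.
I_C = β·I_B = 50×0.0741 = 3.71 mA.
V_CE = V_CC − I_C·R_C − I_E·R_E = 14 − 3.71×0.68 − 3.78×0.82 = 8.38 V > V_CE(sat), so the active-region assumption holds.

active; I_C ≈ 3.7 mA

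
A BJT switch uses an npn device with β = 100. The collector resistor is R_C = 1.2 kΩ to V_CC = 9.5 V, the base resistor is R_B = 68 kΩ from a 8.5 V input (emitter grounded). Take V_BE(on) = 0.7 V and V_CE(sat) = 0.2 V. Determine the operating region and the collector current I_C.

saturation; I_C ≈ 7.8 mA

Assume active: I_B = (8.5 − 0.7)/68 = 0.115 mA, giving I_C = β·I_B = 11.5 mA.
But then V_CE = 9.5 − 11.5×1.2 = -4.26 V < V_CE(sat) = 0.2 V — impossible in the active region.
So the transistor is saturated. With V_CE = 0.2 V, I_C = (V_CC − 0.2)/R_C = 9.3/1.2 = 7.75 mA.
Check: β·I_B = 11.5 mA > I_C = 7.75 mA, confirming saturation.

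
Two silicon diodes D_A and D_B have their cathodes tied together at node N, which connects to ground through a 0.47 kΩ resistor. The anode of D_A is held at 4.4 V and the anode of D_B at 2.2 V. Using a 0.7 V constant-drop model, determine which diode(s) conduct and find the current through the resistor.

Only D_A conducts; I_R ≈ 7.9 mA

Assume both conduct. Then node N would need to be at both 4.4−0.7 = 3.7 V and 2.2−0.7 = 1.5 V, which is impossible.
Assume only D_A conducts: V_N = 4.4 − 0.7 = 3.7 V, so I_R = 3.7/0.47 = 7.87 mA.
Check D_B: its anode-to-cathode voltage is 2.2 − 3.7 = -1.5 V < 0.7 V, so it is off. The assumption is consistent.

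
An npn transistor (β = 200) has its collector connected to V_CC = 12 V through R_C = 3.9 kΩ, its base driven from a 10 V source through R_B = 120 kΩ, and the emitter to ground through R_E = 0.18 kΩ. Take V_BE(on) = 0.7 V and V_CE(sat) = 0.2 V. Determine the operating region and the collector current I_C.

Assume active: I_B = (10 − 0.7)/(120 + 201×0.18) = 0.0595 mA, I_C = β·I_B = 11.9 mA.
Then V_CE = 12 − 11.9×3.9 − 12×0.18 = -36.6 V < 0.2 V — the active assumption fails.
Re-solve with V_CE = 0.2 V. KCL at the emitter: V_E/R_E = (V_BB−0.7−V_E)/R_B + (V_CC−0.2−V_E)/R_C, giving V_E = 0.533 V.
I_C = (V_CC − 0.2 − V_E)/R_C = (11.8 − 0.533)/3.9 = 2.89 mA.
Check: I_B = (9.3 − 0.533)/120 = 0.0731 mA, and β·I_B = 14.6 mA > I_C, confirming saturation.

saturation; I_C ≈ 2.9 mA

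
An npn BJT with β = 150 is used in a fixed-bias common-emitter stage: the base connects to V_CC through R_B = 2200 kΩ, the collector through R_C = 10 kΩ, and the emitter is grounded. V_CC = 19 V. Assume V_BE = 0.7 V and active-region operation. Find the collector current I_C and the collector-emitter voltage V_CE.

I_C ≈ 1.2 mA, V_CE ≈ 6.5 V

Base loop: V_CC = I_B·R_B + V_BE, so I_B = (19 − 0.7)/2200 kΩ = 0.00832 mA.
In the active region I_C = β·I_B = 150 × 0.00832 = 1.25 mA.
Collector loop: V_CE = V_CC − I_C·R_C = 19 − 1.25×10 = 6.52 V.
Since V_CE = 6.52 V > V_CE(sat) ≈ 0.2 V, the transistor is in the active region as assumed.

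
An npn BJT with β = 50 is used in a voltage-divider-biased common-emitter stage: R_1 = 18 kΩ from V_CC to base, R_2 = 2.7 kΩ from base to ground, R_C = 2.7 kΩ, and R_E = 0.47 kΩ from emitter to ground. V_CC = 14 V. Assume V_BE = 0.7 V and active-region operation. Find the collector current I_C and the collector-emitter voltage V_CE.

Thevenize the base divider: V_Th = V_CC·R_2/(R_1+R_2) = 14×2.7/20.7 = 1.83 V, R_Th = R_1‖R_2 = 2.35 kΩ.
Base-emitter loop: V_Th = I_B·R_Th + V_BE + (β+1)I_B·R_E, so I_B = (1.83 − 0.7) / (2.35 + 51×0.47) = 0.0428 mA.
I_C = β·I_B = 50×0.0428 = 2.14 mA, and I_E = (β+1)I_B = 2.18 mA.
V_CE = V_CC − I_C·R_C − I_E·R_E = 14 − 2.14×2.7 − 2.18×0.47 = 7.2 V.
V_CE = 7.2 V > 0.2 V confirms active-region operation.

I_C ≈ 2.1 mA, V_CE ≈ 7.2 V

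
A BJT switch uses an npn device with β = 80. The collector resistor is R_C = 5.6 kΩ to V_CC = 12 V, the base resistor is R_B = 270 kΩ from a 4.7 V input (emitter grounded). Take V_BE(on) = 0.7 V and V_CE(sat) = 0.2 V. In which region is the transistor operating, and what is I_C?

active; I_C ≈ 1.2 mA

Assume active. Base-emitter loop: I_B = (V_BB − V_BE)/R_B = (4.7 − 0.7)/270 = 0.0148 mA.
I_C = β·I_B = 80×0.0148 = 1.19 mA.
V_CE = V_CC − I_C·R_C = 12 − 1.19×5.6 = 5.36 V > V_CE(sat), so the active-region assumption holds.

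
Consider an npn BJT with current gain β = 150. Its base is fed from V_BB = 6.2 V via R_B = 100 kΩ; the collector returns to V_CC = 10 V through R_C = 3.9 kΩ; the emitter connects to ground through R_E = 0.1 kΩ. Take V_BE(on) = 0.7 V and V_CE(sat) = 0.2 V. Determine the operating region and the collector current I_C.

saturation; I_C ≈ 2.4 mA

Assume active: I_B = (6.2 − 0.7)/(100 + 151×0.1) = 0.0478 mA, I_C = β·I_B = 7.17 mA.
Then V_CE = 10 − 7.17×3.9 − 7.22×0.1 = -18.7 V < 0.2 V — the active assumption fails.
Re-solve with V_CE = 0.2 V. KCL at the emitter: V_E/R_E = (V_BB−0.7−V_E)/R_B + (V_CC−0.2−V_E)/R_C, giving V_E = 0.25 V.
I_C = (V_CC − 0.2 − V_E)/R_C = (9.8 − 0.25)/3.9 = 2.45 mA.
Check: I_B = (5.5 − 0.25)/100 = 0.0525 mA, and β·I_B = 7.87 mA > I_C, confirming saturation.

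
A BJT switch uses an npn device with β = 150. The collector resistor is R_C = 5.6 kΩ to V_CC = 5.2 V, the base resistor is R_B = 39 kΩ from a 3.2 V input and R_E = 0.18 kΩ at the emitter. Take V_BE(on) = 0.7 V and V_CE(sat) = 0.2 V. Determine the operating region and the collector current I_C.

Assume active: I_B = (3.2 − 0.7)/(39 + 151×0.18) = 0.0378 mA, I_C = β·I_B = 5.67 mA.
Then V_CE = 5.2 − 5.67×5.6 − 5.7×0.18 = -27.6 V < 0.2 V — the active assumption fails.
Re-solve with V_CE = 0.2 V. KCL at the emitter: V_E/R_E = (V_BB−0.7−V_E)/R_B + (V_CC−0.2−V_E)/R_C, giving V_E = 0.166 V.
I_C = (V_CC − 0.2 − V_E)/R_C = (5 − 0.166)/5.6 = 0.863 mA.
Check: I_B = (2.5 − 0.166)/39 = 0.0598 mA, and β·I_B = 8.98 mA > I_C, confirming saturation.

saturation; I_C ≈ 0.86 mA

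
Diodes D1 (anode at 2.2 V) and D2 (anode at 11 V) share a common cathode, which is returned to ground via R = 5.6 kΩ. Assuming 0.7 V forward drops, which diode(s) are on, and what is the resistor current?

Only D2 conducts; I_R ≈ 1.8 mA

Assume both conduct. Then node N would need to be at both 2.2−0.7 = 1.5 V and 11−0.7 = 10.3 V, which is impossible.
Assume only D2 conducts: V_N = 11 − 0.7 = 10.3 V, so I_R = 10.3/5.6 = 1.84 mA.
Check D1: its anode-to-cathode voltage is 2.2 − 10.3 = -8.1 V < 0.7 V, so it is off. The assumption is consistent.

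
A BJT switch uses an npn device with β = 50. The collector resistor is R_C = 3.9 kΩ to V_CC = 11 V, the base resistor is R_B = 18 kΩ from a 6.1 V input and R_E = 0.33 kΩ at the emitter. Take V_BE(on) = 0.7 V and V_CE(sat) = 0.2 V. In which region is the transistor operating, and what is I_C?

Assume active: I_B = (6.1 − 0.7)/(18 + 51×0.33) = 0.155 mA, I_C = β·I_B = 7.75 mA.
Then V_CE = 11 − 7.75×3.9 − 7.91×0.33 = -21.8 V < 0.2 V — the active assumption fails.
Re-solve with V_CE = 0.2 V. KCL at the emitter: V_E/R_E = (V_BB−0.7−V_E)/R_B + (V_CC−0.2−V_E)/R_C, giving V_E = 0.918 V.
I_C = (V_CC − 0.2 − V_E)/R_C = (10.8 − 0.918)/3.9 = 2.53 mA.
Check: I_B = (5.4 − 0.918)/18 = 0.249 mA, and β·I_B = 12.4 mA > I_C, confirming saturation.

saturation; I_C ≈ 2.5 mA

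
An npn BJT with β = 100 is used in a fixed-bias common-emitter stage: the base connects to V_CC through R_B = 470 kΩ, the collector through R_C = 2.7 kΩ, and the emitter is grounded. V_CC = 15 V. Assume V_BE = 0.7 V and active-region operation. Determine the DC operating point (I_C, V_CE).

I_C ≈ 3 mA, V_CE ≈ 6.8 V

Base loop: V_CC = I_B·R_B + V_BE, so I_B = (15 − 0.7)/470 kΩ = 0.0304 mA.
In the active region I_C = β·I_B = 100 × 0.0304 = 3.04 mA.
Collector loop: V_CE = V_CC − I_C·R_C = 15 − 3.04×2.7 = 6.79 V.
Since V_CE = 6.79 V > V_CE(sat) ≈ 0.2 V, the transistor is in the active region as assumed.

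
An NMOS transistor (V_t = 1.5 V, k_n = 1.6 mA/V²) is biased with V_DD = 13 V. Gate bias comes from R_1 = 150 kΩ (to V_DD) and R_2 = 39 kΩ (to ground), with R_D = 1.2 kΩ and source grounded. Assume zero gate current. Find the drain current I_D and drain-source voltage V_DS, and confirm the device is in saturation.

I_D ≈ 1.1 mA, V_DS ≈ 12 V

V_G = V_DD·R_2/(R_1+R_2) = 13×39/189 = 2.68 V. With the source grounded, V_GS = V_G = 2.68 V.
Assume saturation: I_D = (k_n/2)(V_GS − V_t)² = (1.6/2)×(2.68 − 1.5)² = 0.8×1.18² = 1.12 mA.
V_DS = V_DD − I_D·R_D = 13 − 1.12×1.2 = 11.7 V.
Saturation requires V_DS ≥ V_GS − V_t = 1.18 V; 11.7 ≥ 1.18 ✓.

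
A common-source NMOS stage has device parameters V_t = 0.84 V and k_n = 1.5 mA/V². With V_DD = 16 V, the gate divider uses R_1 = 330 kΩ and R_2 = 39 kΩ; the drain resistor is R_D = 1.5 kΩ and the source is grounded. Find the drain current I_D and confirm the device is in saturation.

V_G = V_DD·R_2/(R_1+R_2) = 16×39/369 = 1.69 V. With the source grounded, V_GS = V_G = 1.69 V.
Assume saturation: I_D = (k_n/2)(V_GS − V_t)² = (1.5/2)×(1.69 − 0.84)² = 0.75×0.851² = 0.543 mA.
V_DS = V_DD − I_D·R_D = 16 − 0.543×1.5 = 15.2 V.
Saturation requires V_DS ≥ V_GS − V_t = 0.851 V; 15.2 ≥ 0.851 ✓.

I_D ≈ 0.54 mA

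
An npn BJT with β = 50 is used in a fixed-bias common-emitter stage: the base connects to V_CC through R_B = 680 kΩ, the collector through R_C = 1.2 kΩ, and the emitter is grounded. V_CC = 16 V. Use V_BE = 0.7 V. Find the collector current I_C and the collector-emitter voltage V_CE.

Base loop: V_CC = I_B·R_B + V_BE, so I_B = (16 − 0.7)/680 kΩ = 0.0225 mA.
In the active region I_C = β·I_B = 50 × 0.0225 = 1.13 mA.
Collector loop: V_CE = V_CC − I_C·R_C = 16 − 1.13×1.2 = 14.7 V.
Since V_CE = 14.7 V > V_CE(sat) ≈ 0.2 V, the transistor is in the active region as assumed.

I_C ≈ 1.1 mA, V_CE ≈ 15 V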